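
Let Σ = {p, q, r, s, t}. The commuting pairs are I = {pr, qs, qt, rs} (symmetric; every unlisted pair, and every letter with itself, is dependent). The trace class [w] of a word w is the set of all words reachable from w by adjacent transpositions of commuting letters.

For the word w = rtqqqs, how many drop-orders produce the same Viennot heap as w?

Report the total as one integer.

piece 0:r — minimal
piece 1:t rests on {0:r}
piece 2:q rests on {0:r}
piece 3:q rests on {2:q}
piece 4:q rests on {3:q}
piece 5:s rests on {1:t}
minimal pieces: {0:r}
ways to finish when only these pieces remain (= sum over removing one remaining piece with nothing left below it):
  1 left: {4}→1  {5}→1
  2 left: {1,5}→1  {3,4}→1  {4,5}→2
  3 left: {1,4,5}→3  {2,3,4}→1  {3,4,5}→3
  4 left: {1,3,4,5}→6  {2,3,4,5}→4
  placing 0:r first → 10 extensions

10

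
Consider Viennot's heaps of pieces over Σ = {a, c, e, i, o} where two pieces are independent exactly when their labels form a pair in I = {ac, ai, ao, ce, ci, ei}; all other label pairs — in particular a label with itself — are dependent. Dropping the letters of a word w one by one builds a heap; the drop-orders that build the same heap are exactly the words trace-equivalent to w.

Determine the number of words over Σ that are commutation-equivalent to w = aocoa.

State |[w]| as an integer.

10

#0=a has no predecessor
#1=o has no predecessor
#2=c depends on [1:o]
#3=o depends on [2:c]
#4=a depends on [0:a]
sources: [0:a, 1:o]
N(rest) = Σ N(rest − s) over sources s of rest; N(one piece) = 1:
  size 1 → [3]=1  [4]=1
  size 2 → [0,4]=1  [2,3]=1  [3,4]=2
  size 3 → [0,3,4]=3  [1,2,3]=1  [2,3,4]=3
  first=0(a) contributes 4
  first=1(o) contributes 6
|[w]| = 10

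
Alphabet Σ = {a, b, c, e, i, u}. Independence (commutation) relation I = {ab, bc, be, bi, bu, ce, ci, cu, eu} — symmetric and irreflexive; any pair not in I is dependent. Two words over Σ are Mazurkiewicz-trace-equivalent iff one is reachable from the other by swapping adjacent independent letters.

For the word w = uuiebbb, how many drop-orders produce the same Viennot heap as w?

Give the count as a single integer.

0(u) covers ∅
1(u) covers 0:u
2(i) covers 1:u
3(e) covers 2:i
4(b) covers ∅
5(b) covers 4:b
6(b) covers 5:b
floor of heap: 0:u, 4:b
completions by unplaced set U, small U first (add the entries for U minus each lowest piece of U):
  |U|=1: {3}:1  {6}:1
  |U|=2: {2,3}:1  {3,6}:2  {5,6}:1
  |U|=3: {1,2,3}:1  {2,3,6}:3  {3,5,6}:3  {4,5,6}:1
  |U|=4: {0,1,2,3}:1  {1,2,3,6}:4  {2,3,5,6}:6  {3,4,5,6}:4
  |U|=5: {0,1,2,3,6}:5  {1,2,3,5,6}:10  {2,3,4,5,6}:10
  start at 0(u): 20
  start at 4(b): 15
sum over floor = 35

35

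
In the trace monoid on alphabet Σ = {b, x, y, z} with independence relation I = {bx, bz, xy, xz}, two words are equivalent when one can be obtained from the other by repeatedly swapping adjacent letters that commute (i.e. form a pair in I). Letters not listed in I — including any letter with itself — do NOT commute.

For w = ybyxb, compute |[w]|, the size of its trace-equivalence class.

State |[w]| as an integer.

0(y) covers ∅
1(b) covers 0:y
2(y) covers 1:b
3(x) covers ∅
4(b) covers 2:y
floor of heap: 0:y, 3:x
completions by unplaced set U, small U first (add the entries for U minus each lowest piece of U):
  |U|=1: {3}:1  {4}:1
  |U|=2: {2,4}:1  {3,4}:2
  |U|=3: {1,2,4}:1  {2,3,4}:3
  start at 0(y): 4
  start at 3(x): 1
sum over floor = 5

5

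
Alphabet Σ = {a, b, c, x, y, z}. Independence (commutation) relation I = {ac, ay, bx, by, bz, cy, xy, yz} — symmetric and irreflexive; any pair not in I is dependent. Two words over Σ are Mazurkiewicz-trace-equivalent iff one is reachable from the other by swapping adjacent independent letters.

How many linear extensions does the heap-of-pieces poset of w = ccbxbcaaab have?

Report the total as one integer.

piece 0:c — minimal
piece 1:c rests on {0:c}
piece 2:b rests on {1:c}
piece 3:x rests on {1:c}
piece 4:b rests on {2:b}
piece 5:c rests on {3:x, 4:b}
piece 6:a rests on {3:x, 4:b}
piece 7:a rests on {6:a}
piece 8:a rests on {7:a}
piece 9:b rests on {5:c, 8:a}
minimal pieces: {0:c}
ways to finish when only these pieces remain (= sum over removing one remaining piece with nothing left below it):
  1 left: {9}→1
  2 left: {5,9}→1  {8,9}→1
  3 left: {5,8,9}→2  {7,8,9}→1
  4 left: {5,7,8,9}→3  {6,7,8,9}→1
  5 left: {5,6,7,8,9}→4
  6 left: {3,5,6,7,8,9}→4  {4,5,6,7,8,9}→4
  7 left: {2,4,5,6,7,8,9}→4  {3,4,5,6,7,8,9}→8
  8 left: {2,3,4,5,6,7,8,9}→12
  placing 0:c first → 12 extensions

12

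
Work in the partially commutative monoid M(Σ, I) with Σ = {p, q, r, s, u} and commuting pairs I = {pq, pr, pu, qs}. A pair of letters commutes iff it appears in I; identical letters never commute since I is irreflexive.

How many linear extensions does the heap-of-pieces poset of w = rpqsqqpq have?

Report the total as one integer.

drop 0:r onto floor
drop 1:p onto floor
drop 2:q onto {0:r}
drop 3:s onto {0:r, 1:p}
drop 4:q onto {2:q}
drop 5:q onto {4:q}
drop 6:p onto {3:s}
drop 7:q onto {5:q}
ground layer = {0:r, 1:p}
drop-orders for the pieces not yet dropped (sum over which currently-grounded one goes next):
  1 to go: {6} 1  {7} 1
  2 to go: {3,6} 1  {5,7} 1  {6,7} 2
  3 to go: {1,3,6} 1  {3,6,7} 3  {4,5,7} 1  {5,6,7} 3
  4 to go: {1,3,6,7} 4  {2,4,5,7} 1  {3,5,6,7} 6  {4,5,6,7} 4
  5 to go: {1,3,5,6,7} 10  {2,4,5,6,7} 5  {3,4,5,6,7} 10
  6 to go: {1,3,4,5,6,7} 20  {2,3,4,5,6,7} 15
  if 0:r drops first: 35 orders
  if 1:p drops first: 15 orders
heap linearizations: 50

50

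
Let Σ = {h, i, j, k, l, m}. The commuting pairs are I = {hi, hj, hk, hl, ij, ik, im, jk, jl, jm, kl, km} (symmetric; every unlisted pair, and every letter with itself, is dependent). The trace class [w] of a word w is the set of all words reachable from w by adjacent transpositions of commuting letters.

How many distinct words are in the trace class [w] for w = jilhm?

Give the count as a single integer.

piece 0:j — minimal
piece 1:i — minimal
piece 2:l rests on {1:i}
piece 3:h — minimal
piece 4:m rests on {2:l, 3:h}
minimal pieces: {0:j, 1:i, 3:h}
ways to finish when only these pieces remain (= sum over removing one remaining piece with nothing left below it):
  1 left: {0}→1  {4}→1
  2 left: {0,4}→2  {2,4}→1  {3,4}→1
  3 left: {0,2,4}→3  {0,3,4}→3  {1,2,4}→1  {2,3,4}→2
  placing 0:j first → 3 extensions
  placing 1:i first → 8 extensions
  placing 3:h first → 4 extensions
total linear extensions = 15

15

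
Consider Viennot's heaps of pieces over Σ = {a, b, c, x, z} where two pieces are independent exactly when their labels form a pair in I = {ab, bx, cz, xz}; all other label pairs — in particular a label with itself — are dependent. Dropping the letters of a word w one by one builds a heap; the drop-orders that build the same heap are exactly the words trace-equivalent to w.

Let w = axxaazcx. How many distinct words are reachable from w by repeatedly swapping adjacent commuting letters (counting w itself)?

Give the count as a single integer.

#0=a has no predecessor
#1=x depends on [0:a]
#2=x depends on [1:x]
#3=a depends on [2:x]
#4=a depends on [3:a]
#5=z depends on [4:a]
#6=c depends on [4:a]
#7=x depends on [6:c]
sources: [0:a]
N(rest) = Σ N(rest − s) over sources s of rest; N(one piece) = 1:
  size 1 → [5]=1  [7]=1
  size 2 → [5,7]=2  [6,7]=1
  size 3 → [5,6,7]=3
  size 4 → [4,5,6,7]=3
  size 5 → [3,4,5,6,7]=3
  size 6 → [2,3,4,5,6,7]=3
  first=0(a) contributes 3

3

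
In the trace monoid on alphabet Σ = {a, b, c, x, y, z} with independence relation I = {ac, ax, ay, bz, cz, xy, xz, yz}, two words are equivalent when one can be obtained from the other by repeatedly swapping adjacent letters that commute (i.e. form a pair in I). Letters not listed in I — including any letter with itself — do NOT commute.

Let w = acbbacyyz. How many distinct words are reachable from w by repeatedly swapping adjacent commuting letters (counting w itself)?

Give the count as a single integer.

20

piece 0:a — minimal
piece 1:c — minimal
piece 2:b rests on {0:a, 1:c}
piece 3:b rests on {2:b}
piece 4:a rests on {3:b}
piece 5:c rests on {3:b}
piece 6:y rests on {5:c}
piece 7:y rests on {6:y}
piece 8:z rests on {4:a}
minimal pieces: {0:a, 1:c}
ways to finish when only these pieces remain (= sum over removing one remaining piece with nothing left below it):
  1 left: {7}→1  {8}→1
  2 left: {4,8}→1  {6,7}→1  {7,8}→2
  3 left: {4,7,8}→3  {5,6,7}→1  {6,7,8}→3
  4 left: {4,6,7,8}→6  {5,6,7,8}→4
  5 left: {4,5,6,7,8}→10
  6 left: {3,4,5,6,7,8}→10
  7 left: {2,3,4,5,6,7,8}→10
  placing 0:a first → 10 extensions
  placing 1:c first → 10 extensions
total linear extensions = 20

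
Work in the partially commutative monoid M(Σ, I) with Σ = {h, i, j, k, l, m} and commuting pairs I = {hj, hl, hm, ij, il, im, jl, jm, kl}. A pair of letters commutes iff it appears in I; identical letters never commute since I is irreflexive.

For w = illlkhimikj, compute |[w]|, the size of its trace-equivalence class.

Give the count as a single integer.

piece 0:i — minimal
piece 1:l — minimal
piece 2:l rests on {1:l}
piece 3:l rests on {2:l}
piece 4:k rests on {0:i}
piece 5:h rests on {4:k}
piece 6:i rests on {5:h}
piece 7:m rests on {3:l, 4:k}
piece 8:i rests on {6:i}
piece 9:k rests on {7:m, 8:i}
piece 10:j rests on {9:k}
minimal pieces: {0:i, 1:l}
ways to finish when only these pieces remain (= sum over removing one remaining piece with nothing left below it):
  1 left: {10}→1
  2 left: {9,10}→1
  3 left: {7,9,10}→1  {8,9,10}→1
  4 left: {3,7,9,10}→1  {6,8,9,10}→1  {7,8,9,10}→2
  5 left: {2,3,7,9,10}→1  {3,7,8,9,10}→3  {5,6,8,9,10}→1  {6,7,8,9,10}→3
  6 left: {1,2,3,7,9,10}→1  {2,3,7,8,9,10}→4  {3,6,7,8,9,10}→6  {5,6,7,8,9,10}→4
  7 left: {1,2,3,7,8,9,10}→5  {2,3,6,7,8,9,10}→10  {3,5,6,7,8,9,10}→10  {4,5,6,7,8,9,10}→4
  8 left: {0,4,5,6,7,8,9,10}→4  {1,2,3,6,7,8,9,10}→15  {2,3,5,6,7,8,9,10}→20  {3,4,5,6,7,8,9,10}→14
  9 left: {0,3,4,5,6,7,8,9,10}→18  {1,2,3,5,6,7,8,9,10}→35  {2,3,4,5,6,7,8,9,10}→34
  placing 0:i first → 69 extensions
  placing 1:l first → 52 extensions
total linear extensions = 121

121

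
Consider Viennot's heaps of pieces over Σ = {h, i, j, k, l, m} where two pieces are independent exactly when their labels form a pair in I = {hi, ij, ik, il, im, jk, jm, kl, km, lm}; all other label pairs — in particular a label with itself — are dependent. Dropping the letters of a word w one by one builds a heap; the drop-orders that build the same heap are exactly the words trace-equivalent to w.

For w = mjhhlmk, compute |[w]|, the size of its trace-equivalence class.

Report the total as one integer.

12

piece 0:m — minimal
piece 1:j — minimal
piece 2:h rests on {0:m, 1:j}
piece 3:h rests on {2:h}
piece 4:l rests on {3:h}
piece 5:m rests on {3:h}
piece 6:k rests on {3:h}
minimal pieces: {0:m, 1:j}
ways to finish when only these pieces remain (= sum over removing one remaining piece with nothing left below it):
  1 left: {4}→1  {5}→1  {6}→1
  2 left: {4,5}→2  {4,6}→2  {5,6}→2
  3 left: {4,5,6}→6
  4 left: {3,4,5,6}→6
  5 left: {2,3,4,5,6}→6
  placing 0:m first → 6 extensions
  placing 1:j first → 6 extensions
total linear extensions = 12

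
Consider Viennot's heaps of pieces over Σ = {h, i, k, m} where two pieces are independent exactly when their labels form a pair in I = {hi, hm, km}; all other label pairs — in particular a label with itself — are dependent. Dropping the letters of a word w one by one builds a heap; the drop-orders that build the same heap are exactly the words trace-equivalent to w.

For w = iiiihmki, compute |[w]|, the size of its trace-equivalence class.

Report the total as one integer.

piece 0:i — minimal
piece 1:i rests on {0:i}
piece 2:i rests on {1:i}
piece 3:i rests on {2:i}
piece 4:h — minimal
piece 5:m rests on {3:i}
piece 6:k rests on {3:i, 4:h}
piece 7:i rests on {5:m, 6:k}
minimal pieces: {0:i, 4:h}
ways to finish when only these pieces remain (= sum over removing one remaining piece with nothing left below it):
  1 left: {7}→1
  2 left: {5,7}→1  {6,7}→1
  3 left: {4,6,7}→1  {5,6,7}→2
  4 left: {3,5,6,7}→2  {4,5,6,7}→3
  5 left: {2,3,5,6,7}→2  {3,4,5,6,7}→5
  6 left: {1,2,3,5,6,7}→2  {2,3,4,5,6,7}→7
  placing 0:i first → 9 extensions
  placing 4:h first → 2 extensions
total linear extensions = 11

11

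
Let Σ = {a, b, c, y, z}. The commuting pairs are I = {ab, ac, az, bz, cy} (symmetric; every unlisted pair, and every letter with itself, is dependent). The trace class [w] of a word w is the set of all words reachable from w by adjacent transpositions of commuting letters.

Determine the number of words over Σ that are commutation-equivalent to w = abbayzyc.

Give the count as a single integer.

0(a) covers ∅
1(b) covers ∅
2(b) covers 1:b
3(a) covers 0:a
4(y) covers 2:b, 3:a
5(z) covers 4:y
6(y) covers 5:z
7(c) covers 5:z
floor of heap: 0:a, 1:b
completions by unplaced set U, small U first (add the entries for U minus each lowest piece of U):
  |U|=1: {6}:1  {7}:1
  |U|=2: {6,7}:2
  |U|=3: {5,6,7}:2
  |U|=4: {4,5,6,7}:2
  |U|=5: {2,4,5,6,7}:2  {3,4,5,6,7}:2
  |U|=6: {0,3,4,5,6,7}:2  {1,2,4,5,6,7}:2  {2,3,4,5,6,7}:4
  start at 0(a): 6
  start at 1(b): 6
sum over floor = 12

12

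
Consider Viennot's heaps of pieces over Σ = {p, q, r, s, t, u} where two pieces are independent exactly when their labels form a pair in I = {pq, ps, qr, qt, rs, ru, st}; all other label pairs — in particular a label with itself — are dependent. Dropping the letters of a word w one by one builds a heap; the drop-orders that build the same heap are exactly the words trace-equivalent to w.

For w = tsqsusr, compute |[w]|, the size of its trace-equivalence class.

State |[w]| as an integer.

18

piece 0:t — minimal
piece 1:s — minimal
piece 2:q rests on {1:s}
piece 3:s rests on {2:q}
piece 4:u rests on {0:t, 3:s}
piece 5:s rests on {4:u}
piece 6:r rests on {0:t}
minimal pieces: {0:t, 1:s}
ways to finish when only these pieces remain (= sum over removing one remaining piece with nothing left below it):
  1 left: {5}→1  {6}→1
  2 left: {4,5}→1  {5,6}→2
  3 left: {3,4,5}→1  {4,5,6}→3
  4 left: {0,4,5,6}→3  {2,3,4,5}→1  {3,4,5,6}→4
  5 left: {0,3,4,5,6}→7  {1,2,3,4,5}→1  {2,3,4,5,6}→5
  placing 0:t first → 6 extensions
  placing 1:s first → 12 extensions
total linear extensions = 18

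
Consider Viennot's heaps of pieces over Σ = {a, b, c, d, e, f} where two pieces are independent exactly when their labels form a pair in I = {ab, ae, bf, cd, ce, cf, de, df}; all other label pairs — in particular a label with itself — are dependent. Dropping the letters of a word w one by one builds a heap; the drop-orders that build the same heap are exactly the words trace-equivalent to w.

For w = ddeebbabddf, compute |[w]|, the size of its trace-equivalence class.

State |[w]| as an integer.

132

drop 0:d onto floor
drop 1:d onto {0:d}
drop 2:e onto floor
drop 3:e onto {2:e}
drop 4:b onto {1:d, 3:e}
drop 5:b onto {4:b}
drop 6:a onto {1:d}
drop 7:b onto {5:b}
drop 8:d onto {6:a, 7:b}
drop 9:d onto {8:d}
drop 10:f onto {3:e, 6:a}
ground layer = {0:d, 2:e}
drop-orders for the pieces not yet dropped (sum over which currently-grounded one goes next):
  1 to go: {9} 1  {10} 1
  2 to go: {8,9} 1  {9,10} 2
  3 to go: {7,8,9} 1  {8,9,10} 3
  4 to go: {5,7,8,9} 1  {6,8,9,10} 3  {7,8,9,10} 4
  5 to go: {4,5,7,8,9} 1  {5,7,8,9,10} 5  {6,7,8,9,10} 7
  6 to go: {4,5,7,8,9,10} 6  {5,6,7,8,9,10} 12
  7 to go: {3,4,5,7,8,9,10} 6  {4,5,6,7,8,9,10} 18
  8 to go: {1,4,5,6,7,8,9,10} 18  {2,3,4,5,7,8,9,10} 6  {3,4,5,6,7,8,9,10} 24
  9 to go: {0,1,4,5,6,7,8,9,10} 18  {1,3,4,5,6,7,8,9,10} 42  {2,3,4,5,6,7,8,9,10} 30
  if 0:d drops first: 72 orders
  if 2:e drops first: 60 orders
heap linearizations: 132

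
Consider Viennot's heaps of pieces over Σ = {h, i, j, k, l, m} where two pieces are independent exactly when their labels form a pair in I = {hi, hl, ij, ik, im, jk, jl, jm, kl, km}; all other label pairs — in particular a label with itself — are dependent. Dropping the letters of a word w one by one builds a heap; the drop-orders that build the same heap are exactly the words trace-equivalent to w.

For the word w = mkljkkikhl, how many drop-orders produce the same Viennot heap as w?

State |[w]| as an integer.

piece 0:m — minimal
piece 1:k — minimal
piece 2:l rests on {0:m}
piece 3:j — minimal
piece 4:k rests on {1:k}
piece 5:k rests on {4:k}
piece 6:i rests on {2:l}
piece 7:k rests on {5:k}
piece 8:h rests on {0:m, 3:j, 7:k}
piece 9:l rests on {6:i}
minimal pieces: {0:m, 1:k, 3:j}
ways to finish when only these pieces remain (= sum over removing one remaining piece with nothing left below it):
  1 left: {8}→1  {9}→1
  2 left: {3,8}→1  {6,9}→1  {7,8}→1  {8,9}→2
  3 left: {2,6,9}→1  {3,7,8}→2  {3,8,9}→3  {5,7,8}→1  {6,8,9}→3  {7,8,9}→3
  4 left: {2,6,8,9}→4  {3,5,7,8}→3  {3,6,8,9}→6  {3,7,8,9}→8  {4,5,7,8}→1  {5,7,8,9}→4  {6,7,8,9}→6
  5 left: {0,2,6,8,9}→4  {1,4,5,7,8}→1  {2,3,6,8,9}→10  {2,6,7,8,9}→10  {3,4,5,7,8}→4  {3,5,7,8,9}→15  {3,6,7,8,9}→20  {4,5,7,8,9}→5  {5,6,7,8,9}→10
  6 left: {0,2,3,6,8,9}→14  {0,2,6,7,8,9}→14  {1,3,4,5,7,8}→5  {1,4,5,7,8,9}→6  {2,3,6,7,8,9}→40  {2,5,6,7,8,9}→20  {3,4,5,7,8,9}→24  {3,5,6,7,8,9}→45  {4,5,6,7,8,9}→15
  7 left: {0,2,3,6,7,8,9}→68  {0,2,5,6,7,8,9}→34  {1,3,4,5,7,8,9}→35  {1,4,5,6,7,8,9}→21  {2,3,5,6,7,8,9}→105  {2,4,5,6,7,8,9}→35  {3,4,5,6,7,8,9}→84
  8 left: {0,2,3,5,6,7,8,9}→207  {0,2,4,5,6,7,8,9}→69  {1,2,4,5,6,7,8,9}→56  {1,3,4,5,6,7,8,9}→140  {2,3,4,5,6,7,8,9}→224
  placing 0:m first → 420 extensions
  placing 1:k first → 500 extensions
  placing 3:j first → 125 extensions
total linear extensions = 1045

1045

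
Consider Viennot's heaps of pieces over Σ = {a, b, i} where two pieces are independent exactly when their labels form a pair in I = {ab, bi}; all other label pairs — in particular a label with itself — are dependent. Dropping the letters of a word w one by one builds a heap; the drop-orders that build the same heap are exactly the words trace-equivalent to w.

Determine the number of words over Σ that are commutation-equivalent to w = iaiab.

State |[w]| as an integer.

0(i) covers ∅
1(a) covers 0:i
2(i) covers 1:a
3(a) covers 2:i
4(b) covers ∅
floor of heap: 0:i, 4:b
completions by unplaced set U, small U first (add the entries for U minus each lowest piece of U):
  |U|=1: {3}:1  {4}:1
  |U|=2: {2,3}:1  {3,4}:2
  |U|=3: {1,2,3}:1  {2,3,4}:3
  start at 0(i): 4
  start at 4(b): 1
sum over floor = 5

5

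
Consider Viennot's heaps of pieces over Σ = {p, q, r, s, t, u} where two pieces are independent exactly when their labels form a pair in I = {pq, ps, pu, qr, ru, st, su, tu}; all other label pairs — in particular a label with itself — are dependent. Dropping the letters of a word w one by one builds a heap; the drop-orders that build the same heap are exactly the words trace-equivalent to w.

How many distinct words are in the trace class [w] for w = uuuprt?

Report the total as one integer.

20

0(u) covers ∅
1(u) covers 0:u
2(u) covers 1:u
3(p) covers ∅
4(r) covers 3:p
5(t) covers 4:r
floor of heap: 0:u, 3:p
completions by unplaced set U, small U first (add the entries for U minus each lowest piece of U):
  |U|=1: {2}:1  {5}:1
  |U|=2: {1,2}:1  {2,5}:2  {4,5}:1
  |U|=3: {0,1,2}:1  {1,2,5}:3  {2,4,5}:3  {3,4,5}:1
  |U|=4: {0,1,2,5}:4  {1,2,4,5}:6  {2,3,4,5}:4
  start at 0(u): 10
  start at 3(p): 10
sum over floor = 20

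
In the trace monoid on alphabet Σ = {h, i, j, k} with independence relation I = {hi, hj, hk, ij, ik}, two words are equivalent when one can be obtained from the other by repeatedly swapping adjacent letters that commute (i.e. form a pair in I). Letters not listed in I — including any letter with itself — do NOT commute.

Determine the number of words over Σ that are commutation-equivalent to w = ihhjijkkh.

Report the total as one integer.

1260

0(i) covers ∅
1(h) covers ∅
2(h) covers 1:h
3(j) covers ∅
4(i) covers 0:i
5(j) covers 3:j
6(k) covers 5:j
7(k) covers 6:k
8(h) covers 2:h
floor of heap: 0:i, 1:h, 3:j
completions by unplaced set U, small U first (add the entries for U minus each lowest piece of U):
  |U|=1: {4}:1  {7}:1  {8}:1
  |U|=2: {0,4}:1  {2,8}:1  {4,7}:2  {4,8}:2  {6,7}:1  {7,8}:2
  |U|=3: {0,4,7}:3  {0,4,8}:3  {1,2,8}:1  {2,4,8}:3  {2,7,8}:3  {4,6,7}:3  {4,7,8}:6  {5,6,7}:1  {6,7,8}:3
  |U|=4: {0,2,4,8}:6  {0,4,6,7}:6  {0,4,7,8}:12  {1,2,4,8}:4  {1,2,7,8}:4  {2,4,7,8}:12  {2,6,7,8}:6  {3,5,6,7}:1  {4,5,6,7}:4  {4,6,7,8}:12  {5,6,7,8}:4
  |U|=5: {0,1,2,4,8}:10  {0,2,4,7,8}:30  {0,4,5,6,7}:10  {0,4,6,7,8}:30  {1,2,4,7,8}:20  {1,2,6,7,8}:10  {2,4,6,7,8}:30  {2,5,6,7,8}:10  {3,4,5,6,7}:5  {3,5,6,7,8}:5  {4,5,6,7,8}:20
  |U|=6: {0,1,2,4,7,8}:60  {0,2,4,6,7,8}:90  {0,3,4,5,6,7}:15  {0,4,5,6,7,8}:60  {1,2,4,6,7,8}:60  {1,2,5,6,7,8}:20  {2,3,5,6,7,8}:15  {2,4,5,6,7,8}:60  {3,4,5,6,7,8}:30
  |U|=7: {0,1,2,4,6,7,8}:210  {0,2,4,5,6,7,8}:210  {0,3,4,5,6,7,8}:105  {1,2,3,5,6,7,8}:35  {1,2,4,5,6,7,8}:140  {2,3,4,5,6,7,8}:105
  start at 0(i): 280
  start at 1(h): 420
  start at 3(j): 560
sum over floor = 1260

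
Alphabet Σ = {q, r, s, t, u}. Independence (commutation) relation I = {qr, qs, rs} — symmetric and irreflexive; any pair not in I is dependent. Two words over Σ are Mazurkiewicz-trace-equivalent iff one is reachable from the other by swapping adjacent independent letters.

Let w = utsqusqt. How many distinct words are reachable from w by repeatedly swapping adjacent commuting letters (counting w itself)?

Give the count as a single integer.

4

0(u) covers ∅
1(t) covers 0:u
2(s) covers 1:t
3(q) covers 1:t
4(u) covers 2:s, 3:q
5(s) covers 4:u
6(q) covers 4:u
7(t) covers 5:s, 6:q
floor of heap: 0:u
completions by unplaced set U, small U first (add the entries for U minus each lowest piece of U):
  |U|=1: {7}:1
  |U|=2: {5,7}:1  {6,7}:1
  |U|=3: {5,6,7}:2
  |U|=4: {4,5,6,7}:2
  |U|=5: {2,4,5,6,7}:2  {3,4,5,6,7}:2
  |U|=6: {2,3,4,5,6,7}:4
  start at 0(u): 4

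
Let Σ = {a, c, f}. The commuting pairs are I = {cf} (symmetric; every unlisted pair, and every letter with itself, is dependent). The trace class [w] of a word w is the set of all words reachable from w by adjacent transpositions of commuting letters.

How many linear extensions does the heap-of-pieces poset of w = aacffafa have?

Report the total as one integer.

3

drop 0:a onto floor
drop 1:a onto {0:a}
drop 2:c onto {1:a}
drop 3:f onto {1:a}
drop 4:f onto {3:f}
drop 5:a onto {2:c, 4:f}
drop 6:f onto {5:a}
drop 7:a onto {6:f}
ground layer = {0:a}
drop-orders for the pieces not yet dropped (sum over which currently-grounded one goes next):
  1 to go: {7} 1
  2 to go: {6,7} 1
  3 to go: {5,6,7} 1
  4 to go: {2,5,6,7} 1  {4,5,6,7} 1
  5 to go: {2,4,5,6,7} 2  {3,4,5,6,7} 1
  6 to go: {2,3,4,5,6,7} 3
  if 0:a drops first: 3 orders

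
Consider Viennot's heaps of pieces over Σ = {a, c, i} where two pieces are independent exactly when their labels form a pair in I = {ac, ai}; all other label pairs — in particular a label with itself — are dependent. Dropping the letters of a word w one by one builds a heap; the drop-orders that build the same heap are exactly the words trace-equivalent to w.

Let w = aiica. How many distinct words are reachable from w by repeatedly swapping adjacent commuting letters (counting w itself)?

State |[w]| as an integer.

10

piece 0:a — minimal
piece 1:i — minimal
piece 2:i rests on {1:i}
piece 3:c rests on {2:i}
piece 4:a rests on {0:a}
minimal pieces: {0:a, 1:i}
ways to finish when only these pieces remain (= sum over removing one remaining piece with nothing left below it):
  1 left: {3}→1  {4}→1
  2 left: {0,4}→1  {2,3}→1  {3,4}→2
  3 left: {0,3,4}→3  {1,2,3}→1  {2,3,4}→3
  placing 0:a first → 4 extensions
  placing 1:i first → 6 extensions
total linear extensions = 10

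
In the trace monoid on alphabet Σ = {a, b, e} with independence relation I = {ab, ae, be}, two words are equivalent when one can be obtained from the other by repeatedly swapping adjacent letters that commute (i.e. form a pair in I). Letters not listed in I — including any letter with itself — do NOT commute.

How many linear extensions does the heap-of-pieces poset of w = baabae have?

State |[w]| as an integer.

60

#0=b has no predecessor
#1=a has no predecessor
#2=a depends on [1:a]
#3=b depends on [0:b]
#4=a depends on [2:a]
#5=e has no predecessor
sources: [0:b, 1:a, 5:e]
N(rest) = Σ N(rest − s) over sources s of rest; N(one piece) = 1:
  size 1 → [3]=1  [4]=1  [5]=1
  size 2 → [0,3]=1  [2,4]=1  [3,4]=2  [3,5]=2  [4,5]=2
  size 3 → [0,3,4]=3  [0,3,5]=3  [1,2,4]=1  [2,3,4]=3  [2,4,5]=3  [3,4,5]=6
  size 4 → [0,2,3,4]=6  [0,3,4,5]=12  [1,2,3,4]=4  [1,2,4,5]=4  [2,3,4,5]=12
  first=0(b) contributes 20
  first=1(a) contributes 30
  first=5(e) contributes 10
|[w]| = 60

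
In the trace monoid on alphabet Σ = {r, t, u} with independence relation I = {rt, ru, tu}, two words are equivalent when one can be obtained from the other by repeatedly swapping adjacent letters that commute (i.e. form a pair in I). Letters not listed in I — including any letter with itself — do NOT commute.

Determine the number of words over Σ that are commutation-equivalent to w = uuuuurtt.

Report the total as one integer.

168

drop 0:u onto floor
drop 1:u onto {0:u}
drop 2:u onto {1:u}
drop 3:u onto {2:u}
drop 4:u onto {3:u}
drop 5:r onto floor
drop 6:t onto floor
drop 7:t onto {6:t}
ground layer = {0:u, 5:r, 6:t}
drop-orders for the pieces not yet dropped (sum over which currently-grounded one goes next):
  1 to go: {4} 1  {5} 1  {7} 1
  2 to go: {3,4} 1  {4,5} 2  {4,7} 2  {5,7} 2  {6,7} 1
  3 to go: {2,3,4} 1  {3,4,5} 3  {3,4,7} 3  {4,5,7} 6  {4,6,7} 3  {5,6,7} 3
  4 to go: {1,2,3,4} 1  {2,3,4,5} 4  {2,3,4,7} 4  {3,4,5,7} 12  {3,4,6,7} 6  {4,5,6,7} 12
  5 to go: {0,1,2,3,4} 1  {1,2,3,4,5} 5  {1,2,3,4,7} 5  {2,3,4,5,7} 20  {2,3,4,6,7} 10  {3,4,5,6,7} 30
  6 to go: {0,1,2,3,4,5} 6  {0,1,2,3,4,7} 6  {1,2,3,4,5,7} 30  {1,2,3,4,6,7} 15  {2,3,4,5,6,7} 60
  if 0:u drops first: 105 orders
  if 5:r drops first: 21 orders
  if 6:t drops first: 42 orders
heap linearizations: 168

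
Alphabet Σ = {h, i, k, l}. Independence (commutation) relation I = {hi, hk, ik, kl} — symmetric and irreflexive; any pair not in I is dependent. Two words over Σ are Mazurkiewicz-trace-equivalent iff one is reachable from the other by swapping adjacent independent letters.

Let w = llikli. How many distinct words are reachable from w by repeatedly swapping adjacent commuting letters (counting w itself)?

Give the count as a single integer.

0(l) covers ∅
1(l) covers 0:l
2(i) covers 1:l
3(k) covers ∅
4(l) covers 2:i
5(i) covers 4:l
floor of heap: 0:l, 3:k
completions by unplaced set U, small U first (add the entries for U minus each lowest piece of U):
  |U|=1: {3}:1  {5}:1
  |U|=2: {3,5}:2  {4,5}:1
  |U|=3: {2,4,5}:1  {3,4,5}:3
  |U|=4: {1,2,4,5}:1  {2,3,4,5}:4
  start at 0(l): 5
  start at 3(k): 1
sum over floor = 6

6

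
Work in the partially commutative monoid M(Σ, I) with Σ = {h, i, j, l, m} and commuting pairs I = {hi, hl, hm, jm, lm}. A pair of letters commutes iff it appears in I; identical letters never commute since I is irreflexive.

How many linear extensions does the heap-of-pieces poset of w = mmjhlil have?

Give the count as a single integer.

32

0(m) covers ∅
1(m) covers 0:m
2(j) covers ∅
3(h) covers 2:j
4(l) covers 2:j
5(i) covers 1:m, 4:l
6(l) covers 5:i
floor of heap: 0:m, 2:j
completions by unplaced set U, small U first (add the entries for U minus each lowest piece of U):
  |U|=1: {3}:1  {6}:1
  |U|=2: {3,6}:2  {5,6}:1
  |U|=3: {1,5,6}:1  {3,5,6}:3  {4,5,6}:1
  |U|=4: {0,1,5,6}:1  {1,3,5,6}:4  {1,4,5,6}:2  {3,4,5,6}:4
  |U|=5: {0,1,3,5,6}:5  {0,1,4,5,6}:3  {1,3,4,5,6}:10  {2,3,4,5,6}:4
  start at 0(m): 14
  start at 2(j): 18
sum over floor = 32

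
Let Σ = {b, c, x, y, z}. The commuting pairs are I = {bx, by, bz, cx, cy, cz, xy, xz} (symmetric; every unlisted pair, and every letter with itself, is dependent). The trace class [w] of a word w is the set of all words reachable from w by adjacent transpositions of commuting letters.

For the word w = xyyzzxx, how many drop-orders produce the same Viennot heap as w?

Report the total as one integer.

drop 0:x onto floor
drop 1:y onto floor
drop 2:y onto {1:y}
drop 3:z onto {2:y}
drop 4:z onto {3:z}
drop 5:x onto {0:x}
drop 6:x onto {5:x}
ground layer = {0:x, 1:y}
drop-orders for the pieces not yet dropped (sum over which currently-grounded one goes next):
  1 to go: {4} 1  {6} 1
  2 to go: {3,4} 1  {4,6} 2  {5,6} 1
  3 to go: {0,5,6} 1  {2,3,4} 1  {3,4,6} 3  {4,5,6} 3
  4 to go: {0,4,5,6} 4  {1,2,3,4} 1  {2,3,4,6} 4  {3,4,5,6} 6
  5 to go: {0,3,4,5,6} 10  {1,2,3,4,6} 5  {2,3,4,5,6} 10
  if 0:x drops first: 15 orders
  if 1:y drops first: 20 orders
heap linearizations: 35

35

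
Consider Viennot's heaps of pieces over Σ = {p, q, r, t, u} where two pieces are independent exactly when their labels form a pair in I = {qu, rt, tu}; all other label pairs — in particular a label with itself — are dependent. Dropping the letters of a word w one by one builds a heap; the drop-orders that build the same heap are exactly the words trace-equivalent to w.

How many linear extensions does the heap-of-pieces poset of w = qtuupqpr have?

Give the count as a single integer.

6

#0=q has no predecessor
#1=t depends on [0:q]
#2=u has no predecessor
#3=u depends on [2:u]
#4=p depends on [1:t, 3:u]
#5=q depends on [4:p]
#6=p depends on [5:q]
#7=r depends on [6:p]
sources: [0:q, 2:u]
N(rest) = Σ N(rest − s) over sources s of rest; N(one piece) = 1:
  size 1 → [7]=1
  size 2 → [6,7]=1
  size 3 → [5,6,7]=1
  size 4 → [4,5,6,7]=1
  size 5 → [1,4,5,6,7]=1  [3,4,5,6,7]=1
  size 6 → [0,1,4,5,6,7]=1  [1,3,4,5,6,7]=2  [2,3,4,5,6,7]=1
  first=0(q) contributes 3
  first=2(u) contributes 3
|[w]| = 6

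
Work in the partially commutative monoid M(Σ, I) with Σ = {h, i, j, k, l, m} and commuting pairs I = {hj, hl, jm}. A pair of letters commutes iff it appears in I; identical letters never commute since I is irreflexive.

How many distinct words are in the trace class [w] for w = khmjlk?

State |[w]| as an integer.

3

drop 0:k onto floor
drop 1:h onto {0:k}
drop 2:m onto {1:h}
drop 3:j onto {0:k}
drop 4:l onto {2:m, 3:j}
drop 5:k onto {4:l}
ground layer = {0:k}
drop-orders for the pieces not yet dropped (sum over which currently-grounded one goes next):
  1 to go: {5} 1
  2 to go: {4,5} 1
  3 to go: {2,4,5} 1  {3,4,5} 1
  4 to go: {1,2,4,5} 1  {2,3,4,5} 2
  if 0:k drops first: 3 orders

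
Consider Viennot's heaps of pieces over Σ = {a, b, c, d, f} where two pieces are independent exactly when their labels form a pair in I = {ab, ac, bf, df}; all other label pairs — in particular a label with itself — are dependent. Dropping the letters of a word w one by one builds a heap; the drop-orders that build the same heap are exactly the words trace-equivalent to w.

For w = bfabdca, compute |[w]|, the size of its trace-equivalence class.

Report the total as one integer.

12

piece 0:b — minimal
piece 1:f — minimal
piece 2:a rests on {1:f}
piece 3:b rests on {0:b}
piece 4:d rests on {2:a, 3:b}
piece 5:c rests on {4:d}
piece 6:a rests on {4:d}
minimal pieces: {0:b, 1:f}
ways to finish when only these pieces remain (= sum over removing one remaining piece with nothing left below it):
  1 left: {5}→1  {6}→1
  2 left: {5,6}→2
  3 left: {4,5,6}→2
  4 left: {2,4,5,6}→2  {3,4,5,6}→2
  5 left: {0,3,4,5,6}→2  {1,2,4,5,6}→2  {2,3,4,5,6}→4
  placing 0:b first → 6 extensions
  placing 1:f first → 6 extensions
total linear extensions = 12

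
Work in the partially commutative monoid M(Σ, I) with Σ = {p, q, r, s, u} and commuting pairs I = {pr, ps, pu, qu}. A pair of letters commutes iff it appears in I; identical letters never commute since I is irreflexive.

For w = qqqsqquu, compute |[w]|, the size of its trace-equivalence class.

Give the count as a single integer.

#0=q has no predecessor
#1=q depends on [0:q]
#2=q depends on [1:q]
#3=s depends on [2:q]
#4=q depends on [3:s]
#5=q depends on [4:q]
#6=u depends on [3:s]
#7=u depends on [6:u]
sources: [0:q]
N(rest) = Σ N(rest − s) over sources s of rest; N(one piece) = 1:
  size 1 → [5]=1  [7]=1
  size 2 → [4,5]=1  [5,7]=2  [6,7]=1
  size 3 → [4,5,7]=3  [5,6,7]=3
  size 4 → [4,5,6,7]=6
  size 5 → [3,4,5,6,7]=6
  size 6 → [2,3,4,5,6,7]=6
  first=0(q) contributes 6

6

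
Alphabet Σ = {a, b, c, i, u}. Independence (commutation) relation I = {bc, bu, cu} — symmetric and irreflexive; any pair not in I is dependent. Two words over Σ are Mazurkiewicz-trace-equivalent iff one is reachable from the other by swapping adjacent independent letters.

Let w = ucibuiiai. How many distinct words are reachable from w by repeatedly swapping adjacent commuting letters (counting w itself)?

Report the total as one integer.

#0=u has no predecessor
#1=c has no predecessor
#2=i depends on [0:u, 1:c]
#3=b depends on [2:i]
#4=u depends on [2:i]
#5=i depends on [3:b, 4:u]
#6=i depends on [5:i]
#7=a depends on [6:i]
#8=i depends on [7:a]
sources: [0:u, 1:c]
N(rest) = Σ N(rest − s) over sources s of rest; N(one piece) = 1:
  size 1 → [8]=1
  size 2 → [7,8]=1
  size 3 → [6,7,8]=1
  size 4 → [5,6,7,8]=1
  size 5 → [3,5,6,7,8]=1  [4,5,6,7,8]=1
  size 6 → [3,4,5,6,7,8]=2
  size 7 → [2,3,4,5,6,7,8]=2
  first=0(u) contributes 2
  first=1(c) contributes 2
|[w]| = 4

4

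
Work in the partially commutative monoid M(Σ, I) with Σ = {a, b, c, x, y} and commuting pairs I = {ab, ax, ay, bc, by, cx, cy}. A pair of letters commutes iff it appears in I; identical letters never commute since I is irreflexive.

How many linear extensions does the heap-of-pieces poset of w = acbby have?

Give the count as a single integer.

0(a) covers ∅
1(c) covers 0:a
2(b) covers ∅
3(b) covers 2:b
4(y) covers ∅
floor of heap: 0:a, 2:b, 4:y
completions by unplaced set U, small U first (add the entries for U minus each lowest piece of U):
  |U|=1: {1}:1  {3}:1  {4}:1
  |U|=2: {0,1}:1  {1,3}:2  {1,4}:2  {2,3}:1  {3,4}:2
  |U|=3: {0,1,3}:3  {0,1,4}:3  {1,2,3}:3  {1,3,4}:6  {2,3,4}:3
  start at 0(a): 12
  start at 2(b): 12
  start at 4(y): 6
sum over floor = 30

30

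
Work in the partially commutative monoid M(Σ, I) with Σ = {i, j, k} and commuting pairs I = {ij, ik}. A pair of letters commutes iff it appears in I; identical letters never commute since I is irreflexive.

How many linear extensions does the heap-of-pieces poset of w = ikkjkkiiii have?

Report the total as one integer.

252

#0=i has no predecessor
#1=k has no predecessor
#2=k depends on [1:k]
#3=j depends on [2:k]
#4=k depends on [3:j]
#5=k depends on [4:k]
#6=i depends on [0:i]
#7=i depends on [6:i]
#8=i depends on [7:i]
#9=i depends on [8:i]
sources: [0:i, 1:k]
N(rest) = Σ N(rest − s) over sources s of rest; N(one piece) = 1:
  size 1 → [5]=1  [9]=1
  size 2 → [4,5]=1  [5,9]=2  [8,9]=1
  size 3 → [3,4,5]=1  [4,5,9]=3  [5,8,9]=3  [7,8,9]=1
  size 4 → [2,3,4,5]=1  [3,4,5,9]=4  [4,5,8,9]=6  [5,7,8,9]=4  [6,7,8,9]=1
  size 5 → [0,6,7,8,9]=1  [1,2,3,4,5]=1  [2,3,4,5,9]=5  [3,4,5,8,9]=10  [4,5,7,8,9]=10  [5,6,7,8,9]=5
  size 6 → [0,5,6,7,8,9]=6  [1,2,3,4,5,9]=6  [2,3,4,5,8,9]=15  [3,4,5,7,8,9]=20  [4,5,6,7,8,9]=15
  size 7 → [0,4,5,6,7,8,9]=21  [1,2,3,4,5,8,9]=21  [2,3,4,5,7,8,9]=35  [3,4,5,6,7,8,9]=35
  size 8 → [0,3,4,5,6,7,8,9]=56  [1,2,3,4,5,7,8,9]=56  [2,3,4,5,6,7,8,9]=70
  first=0(i) contributes 126
  first=1(k) contributes 126
|[w]| = 252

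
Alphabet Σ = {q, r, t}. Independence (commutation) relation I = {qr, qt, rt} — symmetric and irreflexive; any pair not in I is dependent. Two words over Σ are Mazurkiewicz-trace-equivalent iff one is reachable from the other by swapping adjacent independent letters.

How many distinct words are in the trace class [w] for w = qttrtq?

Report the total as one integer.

60

0(q) covers ∅
1(t) covers ∅
2(t) covers 1:t
3(r) covers ∅
4(t) covers 2:t
5(q) covers 0:q
floor of heap: 0:q, 1:t, 3:r
completions by unplaced set U, small U first (add the entries for U minus each lowest piece of U):
  |U|=1: {3}:1  {4}:1  {5}:1
  |U|=2: {0,5}:1  {2,4}:1  {3,4}:2  {3,5}:2  {4,5}:2
  |U|=3: {0,3,5}:3  {0,4,5}:3  {1,2,4}:1  {2,3,4}:3  {2,4,5}:3  {3,4,5}:6
  |U|=4: {0,2,4,5}:6  {0,3,4,5}:12  {1,2,3,4}:4  {1,2,4,5}:4  {2,3,4,5}:12
  start at 0(q): 20
  start at 1(t): 30
  start at 3(r): 10
sum over floor = 60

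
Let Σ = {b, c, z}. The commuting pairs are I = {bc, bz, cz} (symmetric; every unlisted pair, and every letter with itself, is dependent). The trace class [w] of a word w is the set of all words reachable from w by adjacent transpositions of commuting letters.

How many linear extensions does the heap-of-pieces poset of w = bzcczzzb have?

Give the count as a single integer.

420

#0=b has no predecessor
#1=z has no predecessor
#2=c has no predecessor
#3=c depends on [2:c]
#4=z depends on [1:z]
#5=z depends on [4:z]
#6=z depends on [5:z]
#7=b depends on [0:b]
sources: [0:b, 1:z, 2:c]
N(rest) = Σ N(rest − s) over sources s of rest; N(one piece) = 1:
  size 1 → [3]=1  [6]=1  [7]=1
  size 2 → [0,7]=1  [2,3]=1  [3,6]=2  [3,7]=2  [5,6]=1  [6,7]=2
  size 3 → [0,3,7]=3  [0,6,7]=3  [2,3,6]=3  [2,3,7]=3  [3,5,6]=3  [3,6,7]=6  [4,5,6]=1  [5,6,7]=3
  size 4 → [0,2,3,7]=6  [0,3,6,7]=12  [0,5,6,7]=6  [1,4,5,6]=1  [2,3,5,6]=6  [2,3,6,7]=12  [3,4,5,6]=4  [3,5,6,7]=12  [4,5,6,7]=4
  size 5 → [0,2,3,6,7]=30  [0,3,5,6,7]=30  [0,4,5,6,7]=10  [1,3,4,5,6]=5  [1,4,5,6,7]=5  [2,3,4,5,6]=10  [2,3,5,6,7]=30  [3,4,5,6,7]=20
  size 6 → [0,1,4,5,6,7]=15  [0,2,3,5,6,7]=90  [0,3,4,5,6,7]=60  [1,2,3,4,5,6]=15  [1,3,4,5,6,7]=30  [2,3,4,5,6,7]=60
  first=0(b) contributes 105
  first=1(z) contributes 210
  first=2(c) contributes 105
|[w]| = 420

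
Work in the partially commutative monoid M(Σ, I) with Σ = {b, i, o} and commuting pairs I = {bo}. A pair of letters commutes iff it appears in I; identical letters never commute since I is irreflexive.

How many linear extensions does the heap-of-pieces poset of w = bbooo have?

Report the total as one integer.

piece 0:b — minimal
piece 1:b rests on {0:b}
piece 2:o — minimal
piece 3:o rests on {2:o}
piece 4:o rests on {3:o}
minimal pieces: {0:b, 2:o}
ways to finish when only these pieces remain (= sum over removing one remaining piece with nothing left below it):
  1 left: {1}→1  {4}→1
  2 left: {0,1}→1  {1,4}→2  {3,4}→1
  3 left: {0,1,4}→3  {1,3,4}→3  {2,3,4}→1
  placing 0:b first → 4 extensions
  placing 2:o first → 6 extensions
total linear extensions = 10

10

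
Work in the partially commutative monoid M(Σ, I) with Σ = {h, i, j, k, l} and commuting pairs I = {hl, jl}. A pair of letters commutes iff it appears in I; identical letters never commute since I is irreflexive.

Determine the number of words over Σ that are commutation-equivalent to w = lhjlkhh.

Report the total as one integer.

#0=l has no predecessor
#1=h has no predecessor
#2=j depends on [1:h]
#3=l depends on [0:l]
#4=k depends on [2:j, 3:l]
#5=h depends on [4:k]
#6=h depends on [5:h]
sources: [0:l, 1:h]
N(rest) = Σ N(rest − s) over sources s of rest; N(one piece) = 1:
  size 1 → [6]=1
  size 2 → [5,6]=1
  size 3 → [4,5,6]=1
  size 4 → [2,4,5,6]=1  [3,4,5,6]=1
  size 5 → [0,3,4,5,6]=1  [1,2,4,5,6]=1  [2,3,4,5,6]=2
  first=0(l) contributes 3
  first=1(h) contributes 3
|[w]| = 6

6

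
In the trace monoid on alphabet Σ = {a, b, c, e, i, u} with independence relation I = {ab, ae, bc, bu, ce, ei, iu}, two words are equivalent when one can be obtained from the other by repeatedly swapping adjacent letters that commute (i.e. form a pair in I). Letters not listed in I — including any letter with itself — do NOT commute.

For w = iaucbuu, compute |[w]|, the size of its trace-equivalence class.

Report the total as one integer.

6

drop 0:i onto floor
drop 1:a onto {0:i}
drop 2:u onto {1:a}
drop 3:c onto {2:u}
drop 4:b onto {0:i}
drop 5:u onto {3:c}
drop 6:u onto {5:u}
ground layer = {0:i}
drop-orders for the pieces not yet dropped (sum over which currently-grounded one goes next):
  1 to go: {4} 1  {6} 1
  2 to go: {4,6} 2  {5,6} 1
  3 to go: {3,5,6} 1  {4,5,6} 3
  4 to go: {2,3,5,6} 1  {3,4,5,6} 4
  5 to go: {1,2,3,5,6} 1  {2,3,4,5,6} 5
  if 0:i drops first: 6 orders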